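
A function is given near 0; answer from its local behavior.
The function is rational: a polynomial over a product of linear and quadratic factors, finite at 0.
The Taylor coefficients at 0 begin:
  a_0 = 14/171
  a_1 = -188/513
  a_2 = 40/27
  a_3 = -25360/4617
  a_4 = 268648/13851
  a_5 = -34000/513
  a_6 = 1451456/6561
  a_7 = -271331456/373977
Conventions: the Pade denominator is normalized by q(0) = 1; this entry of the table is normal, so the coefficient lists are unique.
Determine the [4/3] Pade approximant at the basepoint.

The Pade approximant has numerator coefficients [14/171, 62065184/732817251, 3613384/244272417, 1700416/732817251, 212552/732817251]; denominator coefficients [1, 70847570/12856443, 260429132/38569329, -30524392/12856443].

Taylor coefficients needed (read off): a_0 = 14/171, a_1 = -188/513, a_2 = 40/27, a_3 = -25360/4617, a_4 = 268648/13851, a_5 = -34000/513, a_6 = 1451456/6561, a_7 = -271331456/373977.
Write the denominator as Q(k) = 1 + q1*k + q2*k^2 + q3*k^3. Requiring Q*f - P = O(k^8) with deg P <= 4 kills the coefficients of k^5..k^7 in Q*f:
  k^5: a_5 + q1*a_4 + q2*a_3 + q3*a_2 = 0, i.e. -34000/513 + (268648/13851)*q1 + (-25360/4617)*q2 + (40/27)*q3 = 0.
  k^6: a_6 + q1*a_5 + q2*a_4 + q3*a_3 = 0, i.e. 1451456/6561 + (-34000/513)*q1 + (268648/13851)*q2 + (-25360/4617)*q3 = 0.
  k^7: a_7 + q1*a_6 + q2*a_5 + q3*a_4 = 0, i.e. -271331456/373977 + (1451456/6561)*q1 + (-34000/513)*q2 + (268648/13851)*q3 = 0.
Solving this linear system: q1 = 70847570/12856443, q2 = 260429132/38569329, q3 = -30524392/12856443.
The numerator is Q*f truncated at degree 4: P0 = a_0 = 14/171; P1 = a_1 + q1*a_0 = 62065184/732817251; P2 = a_2 + q1*a_1 + q2*a_0 = 3613384/244272417; P3 = a_3 + q1*a_2 + q2*a_1 + q3*a_0 = 1700416/732817251; P4 = a_4 + q1*a_3 + q2*a_2 + q3*a_1 = 212552/732817251.


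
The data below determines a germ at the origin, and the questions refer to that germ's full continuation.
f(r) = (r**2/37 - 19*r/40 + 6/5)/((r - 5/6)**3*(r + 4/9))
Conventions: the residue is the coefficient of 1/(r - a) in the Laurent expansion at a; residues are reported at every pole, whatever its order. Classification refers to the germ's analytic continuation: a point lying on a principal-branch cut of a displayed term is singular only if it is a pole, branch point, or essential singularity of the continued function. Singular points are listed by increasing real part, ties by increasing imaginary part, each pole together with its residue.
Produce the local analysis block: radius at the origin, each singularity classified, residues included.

Radius of convergence at 0: 4/9.
At -4/9: a pole of order 1; residue -1528236/2250895.
At 5/6: a pole of order 3; residue 1528236/2250895.

Denominator factor (r + 4/9): pole of order 1 at -4/9, modulus 4/9.
Denominator factor (r - 5/6)^3: pole of order 3 at 5/6, modulus 5/6.
The radius of convergence is the smallest modulus among the singular points: 4/9.
At the order-1 pole -4/9 set g(r) = (r - (-4/9))*f(r) = (r**2/37 - 19*r/40 + 6/5)/(r - 5/6)**3.
Simple pole: residue = g(a) at a = -4/9, which is -1528236/2250895.
At the order-3 pole 5/6 set g(r) = (r - (5/6))^3*f(r) = (r**2/37 - 19*r/40 + 6/5)/(r + 4/9).
Order-3 pole: residue = g''(a)/2; g''(5/6) = 3056472/2250895, so the residue is 1528236/2250895.
List the singular points by increasing real part (a conjugate pair: the negative imaginary part first).


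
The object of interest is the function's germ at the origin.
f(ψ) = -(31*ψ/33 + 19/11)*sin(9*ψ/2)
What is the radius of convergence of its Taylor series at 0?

The radius of convergence is infinite.

The factor -sin(9*ψ/2) is entire and contributes no finite singular point.
The polynomial part has no poles.
No finite singular points: the Taylor series at 0 converges everywhere.


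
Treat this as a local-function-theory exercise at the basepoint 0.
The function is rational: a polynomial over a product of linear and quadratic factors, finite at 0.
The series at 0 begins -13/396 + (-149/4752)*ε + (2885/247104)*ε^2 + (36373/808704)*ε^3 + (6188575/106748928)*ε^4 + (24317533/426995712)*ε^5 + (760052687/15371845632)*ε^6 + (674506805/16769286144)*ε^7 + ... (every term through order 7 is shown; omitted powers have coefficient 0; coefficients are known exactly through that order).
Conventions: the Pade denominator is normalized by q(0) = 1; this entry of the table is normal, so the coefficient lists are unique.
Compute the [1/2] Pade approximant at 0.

The Pade approximant has numerator coefficients [-13/396, -3175/678832]; denominator coefficients [1, -122242/150423, 106238567/93863952].

Taylor coefficients needed (read off): a_0 = -13/396, a_1 = -149/4752, a_2 = 2885/247104, a_3 = 36373/808704.
Write the denominator as Q(ε) = 1 + q1*ε + q2*ε^2. Requiring Q*f - P = O(ε^4) with deg P <= 1 kills the coefficients of ε^2..ε^3 in Q*f:
  ε^2: a_2 + q1*a_1 + q2*a_0 = 0, i.e. 2885/247104 + (-149/4752)*q1 + (-13/396)*q2 = 0.
  ε^3: a_3 + q1*a_2 + q2*a_1 = 0, i.e. 36373/808704 + (2885/247104)*q1 + (-149/4752)*q2 = 0.
Solving this linear system: q1 = -122242/150423, q2 = 106238567/93863952.
The numerator is Q*f truncated at degree 1: P0 = a_0 = -13/396; P1 = a_1 + q1*a_0 = -3175/678832.


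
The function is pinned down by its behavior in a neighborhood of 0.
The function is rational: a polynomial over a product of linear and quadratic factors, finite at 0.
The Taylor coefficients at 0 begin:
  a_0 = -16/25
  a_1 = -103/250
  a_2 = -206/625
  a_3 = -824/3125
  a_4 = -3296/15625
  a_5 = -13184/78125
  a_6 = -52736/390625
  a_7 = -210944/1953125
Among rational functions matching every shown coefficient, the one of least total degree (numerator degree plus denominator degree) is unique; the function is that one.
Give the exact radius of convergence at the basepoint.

No rational of total degree below 2 reproduces all 8 coefficients; solving the [1/1] Pade equations on them gives f(j) = (4/5 - j/8)/(j - 5/4), whose expansion matches every shown term.
Denominator factor (j - 5/4): pole of order 1 at 5/4, modulus 5/4.
The radius of convergence is the smallest modulus among the singular points: 5/4.

The radius of convergence is 5/4.


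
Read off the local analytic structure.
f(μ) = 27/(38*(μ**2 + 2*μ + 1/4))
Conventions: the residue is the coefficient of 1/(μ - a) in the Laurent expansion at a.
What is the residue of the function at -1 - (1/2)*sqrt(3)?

The factor μ**2 + 2*μ + 1/4 splits as (μ - a)(μ - a') with a = -1 - (1/2)*sqrt(3), a' = -1 + (1/2)*sqrt(3). At the order-1 pole a set g(μ) = (μ - a)*f(μ) = [27/38] / (μ - a').
Simple pole: residue = g(a) at a = -1 - (1/2)*sqrt(3), which is -(9/38)*sqrt(3).

The residue is -(9/38)*sqrt(3).


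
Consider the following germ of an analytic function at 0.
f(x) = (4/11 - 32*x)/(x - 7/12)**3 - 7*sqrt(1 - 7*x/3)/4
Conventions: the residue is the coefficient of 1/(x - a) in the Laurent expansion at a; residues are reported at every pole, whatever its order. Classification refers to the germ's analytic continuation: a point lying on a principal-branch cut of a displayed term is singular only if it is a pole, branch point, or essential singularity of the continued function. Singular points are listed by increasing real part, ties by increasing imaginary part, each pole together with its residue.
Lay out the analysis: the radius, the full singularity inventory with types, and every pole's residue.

Denominator factor (x - 7/12)^3: pole of order 3 at 7/12, modulus 7/12.
Branch term (-7/4)*sqrt(1 - x/(3/7)): its argument vanishes at x = 3/7, a square-root branch point, modulus 3/7.
The radius of convergence is the smallest modulus among the singular points: 3/7.
The branch term is analytic at 7/12 and contributes nothing to the residue; only the rational part matters.
At the order-3 pole 7/12 set g(x) = (x - (7/12))^3*(rational part) = 4/11 - 32*x.
Order-3 pole: residue = g''(a)/2; g''(7/12) = 0, so the residue is 0.
List the singular points by increasing real part (a conjugate pair: the negative imaginary part first).

Radius of convergence at 0: 3/7.
At 3/7: an algebraic (square-root) branch point.
At 7/12: a pole of order 3; residue 0.


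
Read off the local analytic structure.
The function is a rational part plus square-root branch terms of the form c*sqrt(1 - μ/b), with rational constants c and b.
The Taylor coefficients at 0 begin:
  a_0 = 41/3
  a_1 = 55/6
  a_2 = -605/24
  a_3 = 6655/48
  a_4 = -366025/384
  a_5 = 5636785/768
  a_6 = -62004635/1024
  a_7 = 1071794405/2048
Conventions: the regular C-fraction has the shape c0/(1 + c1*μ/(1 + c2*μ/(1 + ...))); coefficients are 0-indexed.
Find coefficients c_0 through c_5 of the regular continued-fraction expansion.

Taylor coefficients (read off): a_0 = 41/3, a_1 = 55/6, a_2 = -605/24, a_3 = 6655/48, a_4 = -366025/384, a_5 = 5636785/768.
c0 = a_0 = 41/3. Peel one level at a time: if S = 1 + c*μ/S' with S'(0) = 1, then c is the μ-coefficient of S and S' = c*μ/(S - 1).
S_1 = c0/f = 1 + (-55/82)*μ + (30855/13448)*μ^2 + ...; c1 = -55/82.
S_2 = c1*μ/(S_1 - 1) = 1 + (561/164)*μ + (-121/16)*μ^2 + ...; c2 = 561/164.
S_3 = c2*μ/(S_2 - 1) = 1 + (451/204)*μ + (-302621/41616)*μ^2 + ...; c3 = 451/204.
S_4 = c3*μ/(S_3 - 1) = 1 + (671/204)*μ + (-121/16)*μ^2 + ...; c4 = 671/204.
S_5 = c4*μ/(S_4 - 1) = 1 + (561/244)*μ + ...; c5 = 561/244.

The regular C-fraction coefficients are [41/3, -55/82, 561/164, 451/204, 671/204, 561/244].


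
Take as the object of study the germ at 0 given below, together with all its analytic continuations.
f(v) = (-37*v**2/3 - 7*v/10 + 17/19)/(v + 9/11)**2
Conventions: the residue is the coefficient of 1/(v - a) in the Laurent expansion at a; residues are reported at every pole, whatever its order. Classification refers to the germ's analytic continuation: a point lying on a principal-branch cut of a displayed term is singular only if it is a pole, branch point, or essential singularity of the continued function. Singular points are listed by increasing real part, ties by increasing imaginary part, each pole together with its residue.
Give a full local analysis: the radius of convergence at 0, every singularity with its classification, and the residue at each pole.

Radius of convergence at 0: 9/11.
At -9/11: a pole of order 2; residue 2143/110.

Denominator factor (v + 9/11)^2: pole of order 2 at -9/11, modulus 9/11.
The radius of convergence is the smallest modulus among the singular points: 9/11.
At the order-2 pole -9/11 set g(v) = (v - (-9/11))^2*f(v) = -37*v**2/3 - 7*v/10 + 17/19.
Order-2 pole: residue = g'(a); g'(-9/11) = 2143/110, so the residue is 2143/110.


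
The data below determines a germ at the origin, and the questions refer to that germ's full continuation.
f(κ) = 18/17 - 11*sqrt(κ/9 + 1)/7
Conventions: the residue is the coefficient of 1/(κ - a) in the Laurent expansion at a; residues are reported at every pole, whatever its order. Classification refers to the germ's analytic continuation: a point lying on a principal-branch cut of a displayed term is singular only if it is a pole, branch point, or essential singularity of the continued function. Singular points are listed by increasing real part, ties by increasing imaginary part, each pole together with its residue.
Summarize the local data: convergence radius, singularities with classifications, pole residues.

Branch term (-11/7)*sqrt(1 - κ/(-9)): its argument vanishes at κ = -9, a square-root branch point, modulus 9.
The radius of convergence is the smallest modulus among the singular points: 9.

Radius of convergence at 0: 9.
At -9: an algebraic (square-root) branch point.


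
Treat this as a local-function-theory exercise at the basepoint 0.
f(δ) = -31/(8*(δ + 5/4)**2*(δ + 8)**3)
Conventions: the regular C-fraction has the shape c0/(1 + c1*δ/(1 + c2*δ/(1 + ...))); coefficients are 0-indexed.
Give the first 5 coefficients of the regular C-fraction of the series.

The regular C-fraction coefficients are [-31/6400, 79/40, -2059/3160, 1318483/3253220, -3742672795/43436103952].

Taylor coefficients (expand at 0): a_0 = -31/6400, a_1 = 2449/256000, a_2 = -64821/5120000, a_3 = 2914031/204800000, a_4 = -48106637/3276800000.
c0 = a_0 = -31/6400. Peel one level at a time: if S = 1 + c*δ/S' with S'(0) = 1, then c is the δ-coefficient of S and S' = c*δ/(S - 1).
S_1 = c0/f = 1 + (79/40)*δ + (2059/1600)*δ^2 + ...; c1 = 79/40.
S_2 = c1*δ/(S_1 - 1) = 1 + (-2059/3160)*δ + (1318483/4992800)*δ^2 + ...; c2 = -2059/3160.
S_3 = c2*δ/(S_2 - 1) = 1 + (1318483/3253220)*δ + (9475121/271326784)*δ^2 + ...; c3 = 1318483/3253220.
S_4 = c3*δ/(S_3 - 1) = 1 + (-3742672795/43436103952)*δ + ...; c4 = -3742672795/43436103952.


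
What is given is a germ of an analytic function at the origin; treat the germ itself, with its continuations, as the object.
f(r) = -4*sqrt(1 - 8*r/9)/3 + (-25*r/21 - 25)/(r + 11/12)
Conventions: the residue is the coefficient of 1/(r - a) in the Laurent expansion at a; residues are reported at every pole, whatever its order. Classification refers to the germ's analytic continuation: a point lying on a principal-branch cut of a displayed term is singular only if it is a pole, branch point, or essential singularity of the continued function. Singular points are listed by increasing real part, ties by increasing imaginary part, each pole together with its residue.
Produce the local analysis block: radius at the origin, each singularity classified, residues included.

Denominator factor (r + 11/12): pole of order 1 at -11/12, modulus 11/12.
Branch term (-4/3)*sqrt(1 - r/(9/8)): its argument vanishes at r = 9/8, a square-root branch point, modulus 9/8.
The radius of convergence is the smallest modulus among the singular points: 11/12.
The branch term is analytic at -11/12 and contributes nothing to the residue; only the rational part matters.
At the order-1 pole -11/12 set g(r) = (r - (-11/12))*(rational part) = -25*r/21 - 25.
Simple pole: residue = g(a) at a = -11/12, which is -6025/252.
List the singular points by increasing real part (a conjugate pair: the negative imaginary part first).

Radius of convergence at 0: 11/12.
At -11/12: a pole of order 1; residue -6025/252.
At 9/8: an algebraic (square-root) branch point.


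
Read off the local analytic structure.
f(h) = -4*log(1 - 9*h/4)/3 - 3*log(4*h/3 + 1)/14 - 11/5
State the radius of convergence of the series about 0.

The radius of convergence is 4/9.

Branch term (-3/14)*log(1 - h/(-3/4)): its argument vanishes at h = -3/4, a logarithmic branch point, modulus 3/4.
Branch term (-4/3)*log(1 - h/(4/9)): its argument vanishes at h = 4/9, a logarithmic branch point, modulus 4/9.
The radius of convergence is the smallest modulus among the singular points: 4/9.


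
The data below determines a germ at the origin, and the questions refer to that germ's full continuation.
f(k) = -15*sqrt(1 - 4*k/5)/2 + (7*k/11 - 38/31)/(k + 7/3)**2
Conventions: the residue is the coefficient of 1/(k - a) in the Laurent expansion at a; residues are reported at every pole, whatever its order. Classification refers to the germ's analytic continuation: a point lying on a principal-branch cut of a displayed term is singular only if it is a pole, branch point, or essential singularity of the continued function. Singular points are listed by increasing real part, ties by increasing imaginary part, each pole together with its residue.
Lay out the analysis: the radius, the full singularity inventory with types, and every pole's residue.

Radius of convergence at 0: 5/4.
At -7/3: a pole of order 2; residue 7/11.
At 5/4: an algebraic (square-root) branch point.

Denominator factor (k + 7/3)^2: pole of order 2 at -7/3, modulus 7/3.
Branch term (-15/2)*sqrt(1 - k/(5/4)): its argument vanishes at k = 5/4, a square-root branch point, modulus 5/4.
The radius of convergence is the smallest modulus among the singular points: 5/4.
The branch term is analytic at -7/3 and contributes nothing to the residue; only the rational part matters.
At the order-2 pole -7/3 set g(k) = (k - (-7/3))^2*(rational part) = 7*k/11 - 38/31.
Order-2 pole: residue = g'(a); g'(-7/3) = 7/11, so the residue is 7/11.
List the singular points by increasing real part (a conjugate pair: the negative imaginary part first).


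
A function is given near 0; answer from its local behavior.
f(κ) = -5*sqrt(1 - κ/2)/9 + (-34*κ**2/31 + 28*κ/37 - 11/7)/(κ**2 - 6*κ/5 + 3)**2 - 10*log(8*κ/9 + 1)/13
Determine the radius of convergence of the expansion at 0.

The radius of convergence is 9/8.

Denominator factor (κ**2 - 6*κ/5 + 3)^2: discriminant -264/25, complex-conjugate roots (3/5) + ((1/5)*sqrt(66))*i and (3/5) - ((1/5)*sqrt(66))*i; poles of order 2, moduli sqrt(3) and sqrt(3).
Branch term (-10/13)*log(1 - κ/(-9/8)): its argument vanishes at κ = -9/8, a logarithmic branch point, modulus 9/8.
Branch term (-5/9)*sqrt(1 - κ/(2)): its argument vanishes at κ = 2, a square-root branch point, modulus 2.
The radius of convergence is the smallest modulus among the singular points: 9/8.


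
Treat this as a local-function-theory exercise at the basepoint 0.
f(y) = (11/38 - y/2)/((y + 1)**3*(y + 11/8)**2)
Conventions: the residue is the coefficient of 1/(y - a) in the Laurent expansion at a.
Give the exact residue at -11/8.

At the order-2 pole -11/8 set g(y) = (y - (-11/8))^2*f(y) = (11/38 - y/2)/(y + 1)**3.
Order-2 pole: residue = g'(a); g'(-11/8) = -71168/513, so the residue is -71168/513.

The residue is -71168/513.


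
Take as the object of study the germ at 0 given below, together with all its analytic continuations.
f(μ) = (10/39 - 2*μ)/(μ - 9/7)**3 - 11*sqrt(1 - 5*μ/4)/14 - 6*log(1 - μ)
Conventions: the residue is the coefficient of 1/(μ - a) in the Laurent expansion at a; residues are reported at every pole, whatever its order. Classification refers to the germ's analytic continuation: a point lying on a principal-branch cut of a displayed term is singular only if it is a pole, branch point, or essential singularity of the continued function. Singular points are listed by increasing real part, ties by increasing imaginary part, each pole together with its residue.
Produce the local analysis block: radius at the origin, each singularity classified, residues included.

Radius of convergence at 0: 4/5.
At 4/5: an algebraic (square-root) branch point.
At 1: a logarithmic branch point.
At 9/7: a pole of order 3; residue 0.

Denominator factor (μ - 9/7)^3: pole of order 3 at 9/7, modulus 9/7.
Branch term (-6)*log(1 - μ/(1)): its argument vanishes at μ = 1, a logarithmic branch point, modulus 1.
Branch term (-11/14)*sqrt(1 - μ/(4/5)): its argument vanishes at μ = 4/5, a square-root branch point, modulus 4/5.
The radius of convergence is the smallest modulus among the singular points: 4/5.
The branch terms are analytic at 9/7 and contribute nothing to the residue; only the rational part matters.
At the order-3 pole 9/7 set g(μ) = (μ - (9/7))^3*(rational part) = 10/39 - 2*μ.
Order-3 pole: residue = g''(a)/2; g''(9/7) = 0, so the residue is 0.
List the singular points by increasing real part (a conjugate pair: the negative imaginary part first).


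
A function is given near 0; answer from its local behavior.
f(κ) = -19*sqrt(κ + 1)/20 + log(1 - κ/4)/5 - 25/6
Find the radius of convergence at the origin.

Branch term (-19/20)*sqrt(1 - κ/(-1)): its argument vanishes at κ = -1, a square-root branch point, modulus 1.
Branch term (1/5)*log(1 - κ/(4)): its argument vanishes at κ = 4, a logarithmic branch point, modulus 4.
The radius of convergence is the smallest modulus among the singular points: 1.

The radius of convergence is 1.


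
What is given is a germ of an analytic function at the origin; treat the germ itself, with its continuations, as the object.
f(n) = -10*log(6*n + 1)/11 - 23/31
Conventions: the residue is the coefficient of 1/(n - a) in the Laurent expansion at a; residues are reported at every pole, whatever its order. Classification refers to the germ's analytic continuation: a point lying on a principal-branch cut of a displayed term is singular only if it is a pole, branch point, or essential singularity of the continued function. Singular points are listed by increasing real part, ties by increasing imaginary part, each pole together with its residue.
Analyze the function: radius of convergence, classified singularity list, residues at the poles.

Branch term (-10/11)*log(1 - n/(-1/6)): its argument vanishes at n = -1/6, a logarithmic branch point, modulus 1/6.
The radius of convergence is the smallest modulus among the singular points: 1/6.

Radius of convergence at 0: 1/6.
At -1/6: a logarithmic branch point.


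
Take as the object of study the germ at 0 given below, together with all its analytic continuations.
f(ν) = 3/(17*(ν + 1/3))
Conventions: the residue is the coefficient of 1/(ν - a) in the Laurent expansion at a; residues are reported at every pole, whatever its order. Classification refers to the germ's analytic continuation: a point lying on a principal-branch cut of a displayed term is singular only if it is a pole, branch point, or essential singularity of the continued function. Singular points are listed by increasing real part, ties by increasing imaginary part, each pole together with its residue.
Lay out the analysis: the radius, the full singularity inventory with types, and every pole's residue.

Radius of convergence at 0: 1/3.
At -1/3: a pole of order 1; residue 3/17.

Denominator factor (ν + 1/3): pole of order 1 at -1/3, modulus 1/3.
The radius of convergence is the smallest modulus among the singular points: 1/3.
At the order-1 pole -1/3 set g(ν) = (ν - (-1/3))*f(ν) = 3/17.
Simple pole: residue = g(a) at a = -1/3, which is 3/17.


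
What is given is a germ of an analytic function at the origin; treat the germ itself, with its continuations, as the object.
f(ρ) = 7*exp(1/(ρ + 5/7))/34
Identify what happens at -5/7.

The exponent 1/(ρ - (-5/7)) has a pole at -5/7, so exp(1/(ρ - (-5/7))) takes every nonzero value near it: an essential singularity (not a pole of any order).

The point is an essential singularity.


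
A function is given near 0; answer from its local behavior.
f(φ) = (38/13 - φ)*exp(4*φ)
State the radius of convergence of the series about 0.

The radius of convergence is infinite.

The factor exp(4*φ) is entire and contributes no finite singular point.
The polynomial part has no poles.
No finite singular points: the Taylor series at 0 converges everywhere.


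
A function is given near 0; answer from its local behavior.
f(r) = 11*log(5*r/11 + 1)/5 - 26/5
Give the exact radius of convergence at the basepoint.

Branch term (11/5)*log(1 - r/(-11/5)): its argument vanishes at r = -11/5, a logarithmic branch point, modulus 11/5.
The radius of convergence is the smallest modulus among the singular points: 11/5.

The radius of convergence is 11/5.


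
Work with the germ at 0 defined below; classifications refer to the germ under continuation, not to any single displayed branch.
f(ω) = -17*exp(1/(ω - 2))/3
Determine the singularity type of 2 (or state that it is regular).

The point is an essential singularity.

The exponent 1/(ω - (2)) has a pole at 2, so exp(1/(ω - (2))) takes every nonzero value near it: an essential singularity (not a pole of any order).


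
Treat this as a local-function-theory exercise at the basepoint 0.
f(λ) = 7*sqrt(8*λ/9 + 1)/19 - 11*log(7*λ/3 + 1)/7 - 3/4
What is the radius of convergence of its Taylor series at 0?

The radius of convergence is 3/7.

Branch term (7/19)*sqrt(1 - λ/(-9/8)): its argument vanishes at λ = -9/8, a square-root branch point, modulus 9/8.
Branch term (-11/7)*log(1 - λ/(-3/7)): its argument vanishes at λ = -3/7, a logarithmic branch point, modulus 3/7.
The radius of convergence is the smallest modulus among the singular points: 3/7.


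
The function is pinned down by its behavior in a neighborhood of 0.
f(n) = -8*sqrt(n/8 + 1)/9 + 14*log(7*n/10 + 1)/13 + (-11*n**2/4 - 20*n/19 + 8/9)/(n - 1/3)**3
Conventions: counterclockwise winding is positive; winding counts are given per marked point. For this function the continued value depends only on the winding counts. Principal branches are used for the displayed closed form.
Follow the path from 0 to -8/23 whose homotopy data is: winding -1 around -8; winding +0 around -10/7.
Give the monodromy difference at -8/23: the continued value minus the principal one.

The rational part is single-valued and drops out of the difference; each branch term changes only by its own monodromy.
(-8/9)*sqrt(1 - n/(-8)): winding -1 is odd, the square root flips sign, contributing -2*(-8/9)*sqrt(1 - (-8/23)/(-8)) = -2*(-8/9)*sqrt(22/23) = (16/207)*sqrt(506).
(14/13)*log(1 - n/(-10/7)): winding 0 around -10/7, so this term returns to its principal value, contribution 0.
Summing the contributions at n = -8/23 gives (16/207)*sqrt(506).

Continued minus principal equals (16/207)*sqrt(506).


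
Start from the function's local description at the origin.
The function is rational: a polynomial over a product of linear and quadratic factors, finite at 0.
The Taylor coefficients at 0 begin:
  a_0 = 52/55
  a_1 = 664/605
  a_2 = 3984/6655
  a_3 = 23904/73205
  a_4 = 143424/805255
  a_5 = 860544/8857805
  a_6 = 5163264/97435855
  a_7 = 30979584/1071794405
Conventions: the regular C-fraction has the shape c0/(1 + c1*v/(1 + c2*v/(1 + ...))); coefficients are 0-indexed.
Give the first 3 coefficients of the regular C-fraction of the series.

Taylor coefficients (read off): a_0 = 52/55, a_1 = 664/605, a_2 = 3984/6655.
c0 = a_0 = 52/55. Peel one level at a time: if S = 1 + c*v/S' with S'(0) = 1, then c is the v-coefficient of S and S' = c*v/(S - 1).
S_1 = c0/f = 1 + (-166/143)*v + (1328/1859)*v^2 + ...; c1 = -166/143.
S_2 = c1*v/(S_1 - 1) = 1 + (8/13)*v + ...; c2 = 8/13.

The regular C-fraction coefficients are [52/55, -166/143, 8/13].


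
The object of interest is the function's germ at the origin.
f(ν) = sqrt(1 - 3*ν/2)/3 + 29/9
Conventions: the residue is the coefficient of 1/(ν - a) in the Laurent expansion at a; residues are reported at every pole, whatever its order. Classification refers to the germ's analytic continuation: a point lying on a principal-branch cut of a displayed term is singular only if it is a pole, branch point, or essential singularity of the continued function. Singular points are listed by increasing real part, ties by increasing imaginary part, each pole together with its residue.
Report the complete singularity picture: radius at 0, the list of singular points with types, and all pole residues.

Branch term (1/3)*sqrt(1 - ν/(2/3)): its argument vanishes at ν = 2/3, a square-root branch point, modulus 2/3.
The radius of convergence is the smallest modulus among the singular points: 2/3.

Radius of convergence at 0: 2/3.
At 2/3: an algebraic (square-root) branch point.


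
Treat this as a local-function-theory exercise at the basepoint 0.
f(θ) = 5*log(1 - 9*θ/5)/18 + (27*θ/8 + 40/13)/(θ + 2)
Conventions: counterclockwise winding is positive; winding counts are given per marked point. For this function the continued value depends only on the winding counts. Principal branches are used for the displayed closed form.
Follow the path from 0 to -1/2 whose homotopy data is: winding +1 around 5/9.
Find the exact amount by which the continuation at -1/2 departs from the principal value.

Continued minus principal equals (5/9)*pi*i.

The rational part is single-valued and drops out of the difference; each branch term changes only by its own monodromy.
(5/18)*log(1 - θ/(5/9)): each positive loop around 5/9 adds 2*pi*i to the log, so winding +1 contributes (5/18)*(1)*2*pi*i = (5/9)*pi*i.
Summing the contributions at θ = -1/2 gives (5/9)*pi*i.


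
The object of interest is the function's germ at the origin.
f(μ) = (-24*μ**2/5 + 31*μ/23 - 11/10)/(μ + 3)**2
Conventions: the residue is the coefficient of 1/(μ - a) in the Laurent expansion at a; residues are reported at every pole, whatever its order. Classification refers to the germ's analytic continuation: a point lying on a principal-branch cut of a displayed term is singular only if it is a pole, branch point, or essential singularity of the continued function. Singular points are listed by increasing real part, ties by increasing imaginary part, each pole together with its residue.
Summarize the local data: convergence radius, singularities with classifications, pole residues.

Denominator factor (μ + 3)^2: pole of order 2 at -3, modulus 3.
The radius of convergence is the smallest modulus among the singular points: 3.
At the order-2 pole -3 set g(μ) = (μ - (-3))^2*f(μ) = -24*μ**2/5 + 31*μ/23 - 11/10.
Order-2 pole: residue = g'(a); g'(-3) = 3467/115, so the residue is 3467/115.

Radius of convergence at 0: 3.
At -3: a pole of order 2; residue 3467/115.


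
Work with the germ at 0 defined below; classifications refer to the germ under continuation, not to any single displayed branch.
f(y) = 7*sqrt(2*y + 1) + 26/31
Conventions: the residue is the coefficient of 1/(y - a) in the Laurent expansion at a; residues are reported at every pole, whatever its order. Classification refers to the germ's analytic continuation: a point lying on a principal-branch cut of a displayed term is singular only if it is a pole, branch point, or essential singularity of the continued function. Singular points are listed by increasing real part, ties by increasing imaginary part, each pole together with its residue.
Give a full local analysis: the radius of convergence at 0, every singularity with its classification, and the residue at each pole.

Branch term (7)*sqrt(1 - y/(-1/2)): its argument vanishes at y = -1/2, a square-root branch point, modulus 1/2.
The radius of convergence is the smallest modulus among the singular points: 1/2.

Radius of convergence at 0: 1/2.
At -1/2: an algebraic (square-root) branch point.


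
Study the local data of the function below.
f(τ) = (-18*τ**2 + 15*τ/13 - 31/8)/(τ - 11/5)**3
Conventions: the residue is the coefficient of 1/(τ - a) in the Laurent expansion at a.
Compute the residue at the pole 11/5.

At the order-3 pole 11/5 set g(τ) = (τ - (11/5))^3*f(τ) = -18*τ**2 + 15*τ/13 - 31/8.
Order-3 pole: residue = g''(a)/2; g''(11/5) = -36, so the residue is -18.

The residue is -18.


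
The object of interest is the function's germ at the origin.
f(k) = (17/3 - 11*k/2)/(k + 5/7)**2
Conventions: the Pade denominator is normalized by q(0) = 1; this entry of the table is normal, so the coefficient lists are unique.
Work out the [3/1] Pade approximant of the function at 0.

The Pade approximant has numerator coefficients [833/75, -7958041/361750, 55706287/2713125, -389944009/27131250]; denominator coefficients [1, 2590/1447].

Taylor coefficients needed (expand at 0): a_0 = 833/75, a_1 = -31409/750, a_2 = 59682/625, a_3 = -3474247/18750, a_4 = 621859/1875.
Write the denominator as Q(k) = 1 + q1*k. Requiring Q*f - P = O(k^5) with deg P <= 3 kills the coefficients of k^4..k^4 in Q*f:
  k^4: a_4 + q1*a_3 = 0, i.e. 621859/1875 + (-3474247/18750)*q1 = 0.
Solving this linear system: q1 = 2590/1447.
The numerator is Q*f truncated at degree 3: P0 = a_0 = 833/75; P1 = a_1 + q1*a_0 = -7958041/361750; P2 = a_2 + q1*a_1 = 55706287/2713125; P3 = a_3 + q1*a_2 = -389944009/27131250.


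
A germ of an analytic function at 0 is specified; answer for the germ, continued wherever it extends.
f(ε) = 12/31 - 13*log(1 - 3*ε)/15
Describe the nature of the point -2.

There is no denominator, hence no pole anywhere.
Branch term log(1 - ε/(1/3)): argument at -2 is 7, nonzero, so -2 is not its branch point (a point on a principal cut is still regular for the continued germ).
So the germ continues analytically to -2.

The point is a regular point.


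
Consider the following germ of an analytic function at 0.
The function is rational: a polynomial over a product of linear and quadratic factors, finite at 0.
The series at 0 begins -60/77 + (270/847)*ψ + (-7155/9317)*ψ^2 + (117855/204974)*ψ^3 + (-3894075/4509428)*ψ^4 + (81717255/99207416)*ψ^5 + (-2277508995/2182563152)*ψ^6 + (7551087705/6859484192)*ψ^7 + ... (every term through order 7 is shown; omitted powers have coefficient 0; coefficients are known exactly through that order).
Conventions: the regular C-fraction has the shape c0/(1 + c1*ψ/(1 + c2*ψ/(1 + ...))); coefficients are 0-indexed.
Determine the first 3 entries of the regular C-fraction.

Taylor coefficients (read off): a_0 = -60/77, a_1 = 270/847, a_2 = -7155/9317.
c0 = a_0 = -60/77. Peel one level at a time: if S = 1 + c*ψ/S' with S'(0) = 1, then c is the ψ-coefficient of S and S' = c*ψ/(S - 1).
S_1 = c0/f = 1 + (9/22)*ψ + (-9/11)*ψ^2 + ...; c1 = 9/22.
S_2 = c1*ψ/(S_1 - 1) = 1 + (2)*ψ + ...; c2 = 2.

The regular C-fraction coefficients are [-60/77, 9/22, 2].


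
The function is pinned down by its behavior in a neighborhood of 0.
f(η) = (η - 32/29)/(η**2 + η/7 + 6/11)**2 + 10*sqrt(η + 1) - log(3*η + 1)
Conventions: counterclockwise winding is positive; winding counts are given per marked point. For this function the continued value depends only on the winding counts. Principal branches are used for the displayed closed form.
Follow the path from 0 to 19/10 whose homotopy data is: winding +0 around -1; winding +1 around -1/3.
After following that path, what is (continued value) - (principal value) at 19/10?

The rational part is single-valued and drops out of the difference; each branch term changes only by its own monodromy.
(-1)*log(1 - η/(-1/3)): each positive loop around -1/3 adds 2*pi*i to the log, so winding +1 contributes (-1)*(1)*2*pi*i = -(2)*pi*i.
(10)*sqrt(1 - η/(-1)): winding +0 is even, the square root returns to the same sheet, contribution 0.
Summing the contributions at η = 19/10 gives -(2)*pi*i.

Continued minus principal equals -(2)*pi*i.


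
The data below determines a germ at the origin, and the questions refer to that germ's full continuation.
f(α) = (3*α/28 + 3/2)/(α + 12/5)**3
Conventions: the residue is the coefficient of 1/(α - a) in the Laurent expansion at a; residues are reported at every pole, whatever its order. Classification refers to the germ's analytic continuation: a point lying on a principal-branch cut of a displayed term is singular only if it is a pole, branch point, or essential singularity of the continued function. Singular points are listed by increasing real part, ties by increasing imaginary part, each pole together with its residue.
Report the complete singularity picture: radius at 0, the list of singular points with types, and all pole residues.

Denominator factor (α + 12/5)^3: pole of order 3 at -12/5, modulus 12/5.
The radius of convergence is the smallest modulus among the singular points: 12/5.
At the order-3 pole -12/5 set g(α) = (α - (-12/5))^3*f(α) = 3*α/28 + 3/2.
Order-3 pole: residue = g''(a)/2; g''(-12/5) = 0, so the residue is 0.

Radius of convergence at 0: 12/5.
At -12/5: a pole of order 3; residue 0.


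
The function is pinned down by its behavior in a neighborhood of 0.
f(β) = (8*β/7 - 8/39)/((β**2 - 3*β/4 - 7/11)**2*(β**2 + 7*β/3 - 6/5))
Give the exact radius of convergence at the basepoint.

The radius of convergence is -7/6 + (1/30)*sqrt(2305).

Denominator factor (β**2 + 7*β/3 - 6/5): discriminant 461/45, real irrational roots -7/6 + (1/30)*sqrt(2305) and -7/6 - (1/30)*sqrt(2305); poles of order 1, moduli -7/6 + (1/30)*sqrt(2305) and 7/6 + (1/30)*sqrt(2305).
Denominator factor (β**2 - 3*β/4 - 7/11)^2: discriminant 547/176, real irrational roots 3/8 + (1/88)*sqrt(6017) and 3/8 - (1/88)*sqrt(6017); poles of order 2, moduli 3/8 + (1/88)*sqrt(6017) and -3/8 + (1/88)*sqrt(6017).
The radius of convergence is the smallest modulus among the singular points: -7/6 + (1/30)*sqrt(2305).


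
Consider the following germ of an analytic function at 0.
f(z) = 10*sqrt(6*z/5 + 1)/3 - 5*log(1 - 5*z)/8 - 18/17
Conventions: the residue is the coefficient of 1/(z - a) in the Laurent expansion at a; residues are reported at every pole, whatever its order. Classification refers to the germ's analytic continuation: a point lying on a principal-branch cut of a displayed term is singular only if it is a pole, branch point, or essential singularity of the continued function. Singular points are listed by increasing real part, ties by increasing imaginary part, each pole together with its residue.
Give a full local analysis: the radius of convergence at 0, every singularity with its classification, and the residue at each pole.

Radius of convergence at 0: 1/5.
At -5/6: an algebraic (square-root) branch point.
At 1/5: a logarithmic branch point.

Branch term (10/3)*sqrt(1 - z/(-5/6)): its argument vanishes at z = -5/6, a square-root branch point, modulus 5/6.
Branch term (-5/8)*log(1 - z/(1/5)): its argument vanishes at z = 1/5, a logarithmic branch point, modulus 1/5.
The radius of convergence is the smallest modulus among the singular points: 1/5.
List the singular points by increasing real part (a conjugate pair: the negative imaginary part first).


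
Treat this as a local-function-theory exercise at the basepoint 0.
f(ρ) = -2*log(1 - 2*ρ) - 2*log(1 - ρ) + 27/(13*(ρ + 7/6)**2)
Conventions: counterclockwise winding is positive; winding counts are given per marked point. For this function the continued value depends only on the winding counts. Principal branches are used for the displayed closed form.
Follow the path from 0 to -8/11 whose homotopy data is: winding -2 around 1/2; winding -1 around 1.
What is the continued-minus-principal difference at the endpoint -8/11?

The rational part is single-valued and drops out of the difference; each branch term changes only by its own monodromy.
(-2)*log(1 - ρ/(1)): each positive loop around 1 adds 2*pi*i to the log, so winding -1 contributes (-2)*(-1)*2*pi*i = (4)*pi*i.
(-2)*log(1 - ρ/(1/2)): each positive loop around 1/2 adds 2*pi*i to the log, so winding -2 contributes (-2)*(-2)*2*pi*i = (8)*pi*i.
Summing the contributions at ρ = -8/11 gives (12)*pi*i.

Continued minus principal equals (12)*pi*i.


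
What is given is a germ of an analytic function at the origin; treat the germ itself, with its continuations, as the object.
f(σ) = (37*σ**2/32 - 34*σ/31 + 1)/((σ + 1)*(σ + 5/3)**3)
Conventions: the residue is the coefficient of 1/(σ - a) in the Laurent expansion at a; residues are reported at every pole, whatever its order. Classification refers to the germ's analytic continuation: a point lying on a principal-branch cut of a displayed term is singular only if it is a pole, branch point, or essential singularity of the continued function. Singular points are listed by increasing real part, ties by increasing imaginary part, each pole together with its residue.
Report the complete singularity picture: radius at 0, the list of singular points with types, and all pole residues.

Radius of convergence at 0: 1.
At -5/3: a pole of order 3; residue -87129/7936.
At -1: a pole of order 1; residue 87129/7936.

Denominator factor (σ + 1): pole of order 1 at -1, modulus 1.
Denominator factor (σ + 5/3)^3: pole of order 3 at -5/3, modulus 5/3.
The radius of convergence is the smallest modulus among the singular points: 1.
At the order-3 pole -5/3 set g(σ) = (σ - (-5/3))^3*f(σ) = (37*σ**2/32 - 34*σ/31 + 1)/(σ + 1).
Order-3 pole: residue = g''(a)/2; g''(-5/3) = -87129/3968, so the residue is -87129/7936.
At the order-1 pole -1 set g(σ) = (σ - (-1))*f(σ) = (37*σ**2/32 - 34*σ/31 + 1)/(σ + 5/3)**3.
Simple pole: residue = g(a) at a = -1, which is 87129/7936.
List the singular points by increasing real part (a conjugate pair: the negative imaginary part first).


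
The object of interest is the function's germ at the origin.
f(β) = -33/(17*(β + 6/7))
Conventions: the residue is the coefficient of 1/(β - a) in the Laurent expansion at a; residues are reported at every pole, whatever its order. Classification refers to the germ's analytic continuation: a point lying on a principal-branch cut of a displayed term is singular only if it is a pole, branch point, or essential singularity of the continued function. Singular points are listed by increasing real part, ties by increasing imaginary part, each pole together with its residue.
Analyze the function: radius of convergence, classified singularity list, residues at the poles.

Radius of convergence at 0: 6/7.
At -6/7: a pole of order 1; residue -33/17.

Denominator factor (β + 6/7): pole of order 1 at -6/7, modulus 6/7.
The radius of convergence is the smallest modulus among the singular points: 6/7.
At the order-1 pole -6/7 set g(β) = (β - (-6/7))*f(β) = -33/17.
Simple pole: residue = g(a) at a = -6/7, which is -33/17.
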